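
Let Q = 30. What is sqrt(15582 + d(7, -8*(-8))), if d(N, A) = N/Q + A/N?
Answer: sqrt(687579690)/210 ≈ 124.87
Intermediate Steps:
d(N, A) = N/30 + A/N
sqrt(15582 + d(7, -8*(-8))) = sqrt(15582 + ((1/30)*7 - 8*(-8)/7)) = sqrt(15582 + (7/30 + 64*(1/7))) = sqrt(15582 + (7/30 + 64/7)) = sqrt(15582 + 1969/210) = sqrt(3274189/210) = sqrt(687579690)/210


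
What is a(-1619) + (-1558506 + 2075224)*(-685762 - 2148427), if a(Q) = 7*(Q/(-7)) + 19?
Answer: -1464476470064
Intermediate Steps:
a(Q) = 19 - Q (a(Q) = 7*(Q*(-⅐)) + 19 = 7*(-Q/7) + 19 = -Q + 19 = 19 - Q)
a(-1619) + (-1558506 + 2075224)*(-685762 - 2148427) = (19 - 1*(-1619)) + (-1558506 + 2075224)*(-685762 - 2148427) = (19 + 1619) + 516718*(-2834189) = 1638 - 1464476471702 = -1464476470064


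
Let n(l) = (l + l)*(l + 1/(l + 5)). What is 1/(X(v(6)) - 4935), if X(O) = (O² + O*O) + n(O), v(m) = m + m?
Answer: -17/74079 ≈ -0.00022948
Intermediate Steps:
v(m) = 2*m
n(l) = 2*l*(l + 1/(5 + l)) (n(l) = (2*l)*(l + 1/(5 + l)) = 2*l*(l + 1/(5 + l)))
X(O) = 2*O² + 2*O*(1 + O² + 5*O)/(5 + O) (X(O) = (O² + O*O) + 2*O*(1 + O² + 5*O)/(5 + O) = (O² + O²) + 2*O*(1 + O² + 5*O)/(5 + O) = 2*O² + 2*O*(1 + O² + 5*O)/(5 + O))
1/(X(v(6)) - 4935) = 1/(2*(2*6)*(1 + 2*(2*6)² + 10*(2*6))/(5 + 2*6) - 4935) = 1/(2*12*(1 + 2*12² + 10*12)/(5 + 12) - 4935) = 1/(2*12*(1 + 2*144 + 120)/17 - 4935) = 1/(2*12*(1/17)*(1 + 288 + 120) - 4935) = 1/(2*12*(1/17)*409 - 4935) = 1/(9816/17 - 4935) = 1/(-74079/17) = -17/74079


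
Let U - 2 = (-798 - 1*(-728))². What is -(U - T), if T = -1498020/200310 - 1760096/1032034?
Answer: -16921216758492/3445445509 ≈ -4911.2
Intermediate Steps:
U = 4902 (U = 2 + (-798 - 1*(-728))² = 2 + (-798 + 728)² = 2 + (-70)² = 2 + 4900 = 4902)
T = -31642873374/3445445509 (T = -1498020*1/200310 - 1760096*1/1032034 = -49934/6677 - 880048/516017 = -31642873374/3445445509 ≈ -9.1840)
-(U - T) = -(4902 - 1*(-31642873374/3445445509)) = -(4902 + 31642873374/3445445509) = -1*16921216758492/3445445509 = -16921216758492/3445445509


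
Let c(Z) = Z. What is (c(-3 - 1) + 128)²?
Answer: 15376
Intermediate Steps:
(c(-3 - 1) + 128)² = ((-3 - 1) + 128)² = (-4 + 128)² = 124² = 15376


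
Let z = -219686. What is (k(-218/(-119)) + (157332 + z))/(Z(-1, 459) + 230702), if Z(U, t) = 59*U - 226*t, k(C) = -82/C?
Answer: -2267155/4611027 ≈ -0.49168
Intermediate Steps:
Z(U, t) = -226*t + 59*U
(k(-218/(-119)) + (157332 + z))/(Z(-1, 459) + 230702) = (-82/((-218/(-119))) + (157332 - 219686))/((-226*459 + 59*(-1)) + 230702) = (-82/((-218*(-1/119))) - 62354)/((-103734 - 59) + 230702) = (-82/218/119 - 62354)/(-103793 + 230702) = (-82*119/218 - 62354)/126909 = (-4879/109 - 62354)*(1/126909) = -6801465/109*1/126909 = -2267155/4611027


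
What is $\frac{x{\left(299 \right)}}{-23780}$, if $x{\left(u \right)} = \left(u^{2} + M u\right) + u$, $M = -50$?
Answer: $- \frac{7475}{2378} \approx -3.1434$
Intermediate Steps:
$x{\left(u \right)} = u^{2} - 49 u$ ($x{\left(u \right)} = \left(u^{2} - 50 u\right) + u = u^{2} - 49 u$)
$\frac{x{\left(299 \right)}}{-23780} = \frac{299 \left(-49 + 299\right)}{-23780} = 299 \cdot 250 \left(- \frac{1}{23780}\right) = 74750 \left(- \frac{1}{23780}\right) = - \frac{7475}{2378}$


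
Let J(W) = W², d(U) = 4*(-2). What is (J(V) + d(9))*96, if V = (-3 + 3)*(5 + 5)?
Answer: -768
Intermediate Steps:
d(U) = -8
V = 0 (V = 0*10 = 0)
(J(V) + d(9))*96 = (0² - 8)*96 = (0 - 8)*96 = -8*96 = -768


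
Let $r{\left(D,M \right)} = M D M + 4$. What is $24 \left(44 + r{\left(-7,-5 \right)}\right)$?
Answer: $-3048$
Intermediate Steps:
$r{\left(D,M \right)} = 4 + D M^{2}$ ($r{\left(D,M \right)} = D M M + 4 = D M^{2} + 4 = 4 + D M^{2}$)
$24 \left(44 + r{\left(-7,-5 \right)}\right) = 24 \left(44 + \left(4 - 7 \left(-5\right)^{2}\right)\right) = 24 \left(44 + \left(4 - 175\right)\right) = 24 \left(44 - 171\right) = 24 \left(-127\right) = -3048$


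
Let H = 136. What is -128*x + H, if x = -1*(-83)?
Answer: -10488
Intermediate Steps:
x = 83
-128*x + H = -128*83 + 136 = -10624 + 136 = -10488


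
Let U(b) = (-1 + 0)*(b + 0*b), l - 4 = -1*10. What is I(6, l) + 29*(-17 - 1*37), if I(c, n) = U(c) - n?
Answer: -1566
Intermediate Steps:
l = -6 (l = 4 - 1*10 = 4 - 10 = -6)
U(b) = -b (U(b) = -(b + 0) = -b)
I(c, n) = -c - n
I(6, l) + 29*(-17 - 1*37) = (-1*6 - 1*(-6)) + 29*(-17 - 1*37) = (-6 + 6) + 29*(-17 - 37) = 0 + 29*(-54) = 0 - 1566 = -1566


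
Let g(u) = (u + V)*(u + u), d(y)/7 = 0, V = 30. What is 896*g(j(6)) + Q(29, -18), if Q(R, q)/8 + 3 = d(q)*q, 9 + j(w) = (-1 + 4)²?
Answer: -24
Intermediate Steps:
d(y) = 0 (d(y) = 7*0 = 0)
j(w) = 0 (j(w) = -9 + (-1 + 4)² = -9 + 3² = -9 + 9 = 0)
Q(R, q) = -24 (Q(R, q) = -24 + 8*(0*q) = -24 + 8*0 = -24 + 0 = -24)
g(u) = 2*u*(30 + u) (g(u) = (u + 30)*(u + u) = (30 + u)*(2*u) = 2*u*(30 + u))
896*g(j(6)) + Q(29, -18) = 896*(2*0*(30 + 0)) - 24 = 896*(2*0*30) - 24 = 896*0 - 24 = 0 - 24 = -24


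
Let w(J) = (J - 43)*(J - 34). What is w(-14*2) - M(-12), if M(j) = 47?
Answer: 4355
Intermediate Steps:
w(J) = (-43 + J)*(-34 + J)
w(-14*2) - M(-12) = (1462 + (-14*2)² - (-1078)*2) - 1*47 = (1462 + (-28)² - 77*(-28)) - 47 = (1462 + 784 + 2156) - 47 = 4402 - 47 = 4355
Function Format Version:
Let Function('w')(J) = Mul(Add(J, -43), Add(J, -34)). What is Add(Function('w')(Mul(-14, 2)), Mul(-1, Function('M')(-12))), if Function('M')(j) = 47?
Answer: 4355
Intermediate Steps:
Function('w')(J) = Mul(Add(-43, J), Add(-34, J))
Add(Function('w')(Mul(-14, 2)), Mul(-1, Function('M')(-12))) = Add(Add(1462, Pow(Mul(-14, 2), 2), Mul(-77, Mul(-14, 2))), Mul(-1, 47)) = Add(Add(1462, Pow(-28, 2), Mul(-77, -28)), -47) = Add(Add(1462, 784, 2156), -47) = Add(4402, -47) = 4355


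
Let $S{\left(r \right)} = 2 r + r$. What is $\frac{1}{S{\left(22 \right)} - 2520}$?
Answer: $- \frac{1}{2454} \approx -0.0004075$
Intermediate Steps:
$S{\left(r \right)} = 3 r$
$\frac{1}{S{\left(22 \right)} - 2520} = \frac{1}{3 \cdot 22 - 2520} = \frac{1}{66 - 2520} = \frac{1}{-2454} = - \frac{1}{2454}$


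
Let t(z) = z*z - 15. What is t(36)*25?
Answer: 32025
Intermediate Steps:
t(z) = -15 + z² (t(z) = z² - 15 = -15 + z²)
t(36)*25 = (-15 + 36²)*25 = (-15 + 1296)*25 = 1281*25 = 32025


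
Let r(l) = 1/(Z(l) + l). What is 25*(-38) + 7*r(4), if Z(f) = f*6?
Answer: -3799/4 ≈ -949.75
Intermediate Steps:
Z(f) = 6*f
r(l) = 1/(7*l) (r(l) = 1/(6*l + l) = 1/(7*l))
25*(-38) + 7*r(4) = 25*(-38) + 7*((⅐)/4) = -950 + 7*((⅐)*(¼)) = -950 + 7*(1/28) = -950 + ¼ = -3799/4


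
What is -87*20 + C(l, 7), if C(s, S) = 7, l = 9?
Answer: -1733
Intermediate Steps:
-87*20 + C(l, 7) = -87*20 + 7 = -1740 + 7 = -1733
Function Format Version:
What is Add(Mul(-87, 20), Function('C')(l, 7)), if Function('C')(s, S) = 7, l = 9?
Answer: -1733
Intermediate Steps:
Add(Mul(-87, 20), Function('C')(l, 7)) = Add(Mul(-87, 20), 7) = Add(-1740, 7) = -1733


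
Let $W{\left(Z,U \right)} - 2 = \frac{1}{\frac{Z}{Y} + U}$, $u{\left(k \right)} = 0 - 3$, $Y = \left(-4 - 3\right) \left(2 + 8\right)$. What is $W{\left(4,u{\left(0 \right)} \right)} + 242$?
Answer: $\frac{26073}{107} \approx 243.67$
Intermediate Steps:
$Y = -70$ ($Y = \left(-7\right) 10 = -70$)
$u{\left(k \right)} = -3$
$W{\left(Z,U \right)} = 2 + \frac{1}{U - \frac{Z}{70}}$ ($W{\left(Z,U \right)} = 2 + \frac{1}{\frac{Z}{-70} + U} = 2 + \frac{1}{Z \left(- \frac{1}{70}\right) + U} = 2 + \frac{1}{- \frac{Z}{70} + U} = 2 + \frac{1}{U - \frac{Z}{70}}$)
$W{\left(4,u{\left(0 \right)} \right)} + 242 = \frac{2 \left(-35 + 4 - -210\right)}{4 - -210} + 242 = \frac{2 \left(-35 + 4 + 210\right)}{4 + 210} + 242 = 2 \cdot \frac{1}{214} \cdot 179 + 242 = \frac{179}{107} + 242 = \frac{26073}{107}$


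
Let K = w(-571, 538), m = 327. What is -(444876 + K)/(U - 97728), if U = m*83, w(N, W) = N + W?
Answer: 2149/341 ≈ 6.3021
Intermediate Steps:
K = -33 (K = -571 + 538 = -33)
U = 27141 (U = 327*83 = 27141)
-(444876 + K)/(U - 97728) = -(444876 - 33)/(27141 - 97728) = -444843/(-70587) = -444843*(-1)/70587 = -1*(-2149/341) = 2149/341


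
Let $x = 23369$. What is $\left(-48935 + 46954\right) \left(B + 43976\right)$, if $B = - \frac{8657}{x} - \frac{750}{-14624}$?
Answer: $- \frac{14885840416427939}{170874128} \approx -8.7116 \cdot 10^{7}$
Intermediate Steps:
$B = - \frac{54536609}{170874128}$ ($B = - \frac{8657}{23369} - \frac{750}{-14624} = \left(-8657\right) \frac{1}{23369} - - \frac{375}{7312} = - \frac{8657}{23369} + \frac{375}{7312} = - \frac{54536609}{170874128} \approx -0.31916$)
$\left(-48935 + 46954\right) \left(B + 43976\right) = \left(-48935 + 46954\right) \left(- \frac{54536609}{170874128} + 43976\right) = \left(-1981\right) \frac{7514306116319}{170874128} = - \frac{14885840416427939}{170874128}$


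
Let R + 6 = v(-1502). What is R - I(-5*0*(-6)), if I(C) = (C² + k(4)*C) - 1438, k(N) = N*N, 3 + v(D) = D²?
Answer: 2257433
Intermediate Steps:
v(D) = -3 + D²
R = 2255995 (R = -6 + (-3 + (-1502)²) = -6 + (-3 + 2256004) = -6 + 2256001 = 2255995)
k(N) = N²
I(C) = -1438 + C² + 16*C (I(C) = (C² + 4²*C) - 1438 = (C² + 16*C) - 1438 = -1438 + C² + 16*C)
R - I(-5*0*(-6)) = 2255995 - (-1438 + (-5*0*(-6))² + 16*(-5*0*(-6))) = 2255995 - (-1438 + (0*(-6))² + 16*(0*(-6))) = 2255995 - (-1438 + 0² + 16*0) = 2255995 - (-1438 + 0 + 0) = 2255995 - 1*(-1438) = 2255995 + 1438 = 2257433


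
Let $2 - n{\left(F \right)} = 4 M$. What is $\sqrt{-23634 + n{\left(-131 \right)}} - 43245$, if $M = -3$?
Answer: $-43245 + 2 i \sqrt{5905} \approx -43245.0 + 153.69 i$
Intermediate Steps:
$n{\left(F \right)} = 14$ ($n{\left(F \right)} = 2 - 4 \left(-3\right) = 2 - -12 = 2 + 12 = 14$)
$\sqrt{-23634 + n{\left(-131 \right)}} - 43245 = \sqrt{-23634 + 14} - 43245 = \sqrt{-23620} - 43245 = 2 i \sqrt{5905} - 43245 = -43245 + 2 i \sqrt{5905}$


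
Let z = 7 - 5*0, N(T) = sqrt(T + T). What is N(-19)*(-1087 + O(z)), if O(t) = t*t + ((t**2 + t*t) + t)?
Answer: -933*I*sqrt(38) ≈ -5751.4*I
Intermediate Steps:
N(T) = sqrt(2)*sqrt(T) (N(T) = sqrt(2*T) = sqrt(2)*sqrt(T))
z = 7 (z = 7 + 0 = 7)
O(t) = t + 3*t**2 (O(t) = t**2 + ((t**2 + t**2) + t) = t**2 + (2*t**2 + t) = t**2 + (t + 2*t**2) = t + 3*t**2)
N(-19)*(-1087 + O(z)) = (sqrt(2)*sqrt(-19))*(-1087 + 7*(1 + 3*7)) = (sqrt(2)*(I*sqrt(19)))*(-1087 + 7*(1 + 21)) = (I*sqrt(38))*(-1087 + 7*22) = (I*sqrt(38))*(-1087 + 154) = (I*sqrt(38))*(-933) = -933*I*sqrt(38)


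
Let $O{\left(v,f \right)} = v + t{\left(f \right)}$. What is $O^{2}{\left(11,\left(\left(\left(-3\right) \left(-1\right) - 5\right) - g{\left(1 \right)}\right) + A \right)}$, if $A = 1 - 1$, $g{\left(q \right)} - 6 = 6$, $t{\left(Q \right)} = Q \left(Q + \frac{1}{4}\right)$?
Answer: $\frac{165649}{4} \approx 41412.0$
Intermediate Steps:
$t{\left(Q \right)} = Q \left(\frac{1}{4} + Q\right)$ ($t{\left(Q \right)} = Q \left(Q + \frac{1}{4}\right) = Q \left(\frac{1}{4} + Q\right)$)
$g{\left(q \right)} = 12$ ($g{\left(q \right)} = 6 + 6 = 12$)
$A = 0$ ($A = 1 - 1 = 0$)
$O{\left(v,f \right)} = v + f \left(\frac{1}{4} + f\right)$
$O^{2}{\left(11,\left(\left(\left(-3\right) \left(-1\right) - 5\right) - g{\left(1 \right)}\right) + A \right)} = \left(11 + \left(\left(\left(\left(-3\right) \left(-1\right) - 5\right) - 12\right) + 0\right)^{2} + \frac{\left(\left(\left(-3\right) \left(-1\right) - 5\right) - 12\right) + 0}{4}\right)^{2} = \left(11 + \left(\left(\left(3 - 5\right) - 12\right) + 0\right)^{2} + \frac{\left(\left(3 - 5\right) - 12\right) + 0}{4}\right)^{2} = \left(11 + \left(\left(-2 - 12\right) + 0\right)^{2} + \frac{\left(-2 - 12\right) + 0}{4}\right)^{2} = \left(11 + \left(-14 + 0\right)^{2} + \frac{-14 + 0}{4}\right)^{2} = \left(11 + \left(-14\right)^{2} + \frac{1}{4} \left(-14\right)\right)^{2} = \left(11 + 196 - \frac{7}{2}\right)^{2} = \left(\frac{407}{2}\right)^{2} = \frac{165649}{4}$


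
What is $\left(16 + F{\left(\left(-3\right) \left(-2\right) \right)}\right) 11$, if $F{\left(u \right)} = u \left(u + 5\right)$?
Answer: $902$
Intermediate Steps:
$F{\left(u \right)} = u \left(5 + u\right)$
$\left(16 + F{\left(\left(-3\right) \left(-2\right) \right)}\right) 11 = \left(16 + \left(-3\right) \left(-2\right) \left(5 - -6\right)\right) 11 = \left(16 + 6 \left(5 + 6\right)\right) 11 = \left(16 + 6 \cdot 11\right) 11 = \left(16 + 66\right) 11 = 82 \cdot 11 = 902$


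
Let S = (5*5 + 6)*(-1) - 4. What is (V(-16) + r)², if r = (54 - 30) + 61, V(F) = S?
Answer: 2500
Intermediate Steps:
S = -35 (S = (25 + 6)*(-1) - 4 = 31*(-1) - 4 = -31 - 4 = -35)
V(F) = -35
r = 85 (r = 24 + 61 = 85)
(V(-16) + r)² = (-35 + 85)² = 50² = 2500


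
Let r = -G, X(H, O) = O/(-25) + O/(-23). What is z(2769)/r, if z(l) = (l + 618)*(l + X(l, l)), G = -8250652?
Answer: 4942523781/4744124900 ≈ 1.0418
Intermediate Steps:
X(H, O) = -48*O/575 (X(H, O) = O*(-1/25) + O*(-1/23) = -O/25 - O/23 = -48*O/575)
r = 8250652 (r = -1*(-8250652) = 8250652)
z(l) = 527*l*(618 + l)/575 (z(l) = (l + 618)*(l - 48*l/575) = (618 + l)*(527*l/575) = 527*l*(618 + l)/575)
z(2769)/r = ((527/575)*2769*(618 + 2769))/8250652 = ((527/575)*2769*3387)*(1/8250652) = (4942523781/575)*(1/8250652) = 4942523781/4744124900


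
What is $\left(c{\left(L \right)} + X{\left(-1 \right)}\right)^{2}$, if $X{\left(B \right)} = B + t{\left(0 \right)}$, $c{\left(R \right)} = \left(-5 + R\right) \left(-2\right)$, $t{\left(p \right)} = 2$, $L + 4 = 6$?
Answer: $49$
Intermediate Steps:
$L = 2$ ($L = -4 + 6 = 2$)
$c{\left(R \right)} = 10 - 2 R$
$X{\left(B \right)} = 2 + B$ ($X{\left(B \right)} = B + 2 = 2 + B$)
$\left(c{\left(L \right)} + X{\left(-1 \right)}\right)^{2} = \left(\left(10 - 4\right) + \left(2 - 1\right)\right)^{2} = \left(\left(10 - 4\right) + 1\right)^{2} = \left(6 + 1\right)^{2} = 7^{2} = 49$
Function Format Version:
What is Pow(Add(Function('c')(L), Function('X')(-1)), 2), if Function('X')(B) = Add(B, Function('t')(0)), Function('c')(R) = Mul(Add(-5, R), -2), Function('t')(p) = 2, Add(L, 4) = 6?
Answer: 49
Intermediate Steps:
L = 2 (L = Add(-4, 6) = 2)
Function('c')(R) = Add(10, Mul(-2, R))
Function('X')(B) = Add(2, B) (Function('X')(B) = Add(B, 2) = Add(2, B))
Pow(Add(Function('c')(L), Function('X')(-1)), 2) = Pow(Add(Add(10, Mul(-2, 2)), Add(2, -1)), 2) = Pow(Add(Add(10, -4), 1), 2) = Pow(Add(6, 1), 2) = Pow(7, 2) = 49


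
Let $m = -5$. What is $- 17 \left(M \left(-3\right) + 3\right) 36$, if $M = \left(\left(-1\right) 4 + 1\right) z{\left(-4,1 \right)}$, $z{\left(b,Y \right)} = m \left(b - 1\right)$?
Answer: $-139536$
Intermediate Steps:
$z{\left(b,Y \right)} = 5 - 5 b$ ($z{\left(b,Y \right)} = - 5 \left(b - 1\right) = - 5 \left(-1 + b\right) = 5 - 5 b$)
$M = -75$ ($M = \left(\left(-1\right) 4 + 1\right) \left(5 - -20\right) = \left(-4 + 1\right) \left(5 + 20\right) = \left(-3\right) 25 = -75$)
$- 17 \left(M \left(-3\right) + 3\right) 36 = - 17 \left(\left(-75\right) \left(-3\right) + 3\right) 36 = - 17 \left(225 + 3\right) 36 = \left(-17\right) 228 \cdot 36 = \left(-3876\right) 36 = -139536$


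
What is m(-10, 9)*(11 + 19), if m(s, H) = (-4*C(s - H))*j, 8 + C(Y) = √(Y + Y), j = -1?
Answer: -960 + 120*I*√38 ≈ -960.0 + 739.73*I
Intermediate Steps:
C(Y) = -8 + √2*√Y (C(Y) = -8 + √(Y + Y) = -8 + √(2*Y) = -8 + √2*√Y)
m(s, H) = -32 + 4*√2*√(s - H) (m(s, H) = -4*(-8 + √2*√(s - H))*(-1) = (32 - 4*√2*√(s - H))*(-1) = -32 + 4*√2*√(s - H))
m(-10, 9)*(11 + 19) = (-32 + 4*√(-2*9 + 2*(-10)))*(11 + 19) = (-32 + 4*√(-18 - 20))*30 = (-32 + 4*√(-38))*30 = (-32 + 4*(I*√38))*30 = (-32 + 4*I*√38)*30 = -960 + 120*I*√38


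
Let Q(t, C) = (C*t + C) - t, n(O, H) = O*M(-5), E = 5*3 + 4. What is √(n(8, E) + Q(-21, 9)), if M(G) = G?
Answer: I*√199 ≈ 14.107*I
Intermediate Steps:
E = 19 (E = 15 + 4 = 19)
n(O, H) = -5*O (n(O, H) = O*(-5) = -5*O)
Q(t, C) = C - t + C*t (Q(t, C) = (C + C*t) - t = C - t + C*t)
√(n(8, E) + Q(-21, 9)) = √(-5*8 + (9 - 1*(-21) + 9*(-21))) = √(-40 + (9 + 21 - 189)) = √(-40 - 159) = √(-199) = I*√199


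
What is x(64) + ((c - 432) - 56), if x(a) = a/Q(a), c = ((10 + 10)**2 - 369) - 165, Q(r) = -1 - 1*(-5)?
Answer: -606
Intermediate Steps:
Q(r) = 4 (Q(r) = -1 + 5 = 4)
c = -134 (c = (20**2 - 369) - 165 = (400 - 369) - 165 = 31 - 165 = -134)
x(a) = a/4
x(64) + ((c - 432) - 56) = (1/4)*64 + ((-134 - 432) - 56) = 16 + (-566 - 56) = 16 - 622 = -606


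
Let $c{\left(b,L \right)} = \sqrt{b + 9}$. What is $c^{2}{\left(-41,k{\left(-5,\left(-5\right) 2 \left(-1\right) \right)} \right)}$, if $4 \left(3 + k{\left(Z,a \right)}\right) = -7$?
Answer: $-32$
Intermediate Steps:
$k{\left(Z,a \right)} = - \frac{19}{4}$ ($k{\left(Z,a \right)} = -3 + \frac{1}{4} \left(-7\right) = -3 - \frac{7}{4} = - \frac{19}{4}$)
$c{\left(b,L \right)} = \sqrt{9 + b}$
$c^{2}{\left(-41,k{\left(-5,\left(-5\right) 2 \left(-1\right) \right)} \right)} = \left(\sqrt{9 - 41}\right)^{2} = \left(\sqrt{-32}\right)^{2} = \left(4 i \sqrt{2}\right)^{2} = -32$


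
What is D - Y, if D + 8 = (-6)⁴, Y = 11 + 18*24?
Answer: 845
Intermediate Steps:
Y = 443 (Y = 11 + 432 = 443)
D = 1288 (D = -8 + (-6)⁴ = -8 + 1296 = 1288)
D - Y = 1288 - 1*443 = 1288 - 443 = 845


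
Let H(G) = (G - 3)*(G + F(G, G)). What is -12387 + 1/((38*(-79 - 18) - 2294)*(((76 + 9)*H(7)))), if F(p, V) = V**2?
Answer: -1410373910401/113859200 ≈ -12387.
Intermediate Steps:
H(G) = (-3 + G)*(G + G**2) (H(G) = (G - 3)*(G + G**2) = (-3 + G)*(G + G**2))
-12387 + 1/((38*(-79 - 18) - 2294)*(((76 + 9)*H(7)))) = -12387 + 1/((38*(-79 - 18) - 2294)*(((76 + 9)*(7*(-3 + 7**2 - 2*7))))) = -12387 + 1/((38*(-97) - 2294)*((85*(7*(-3 + 49 - 14))))) = -12387 + 1/((-3686 - 2294)*((85*(7*32)))) = -12387 + 1/((-5980)*((85*224))) = -12387 - 1/5980/19040 = -12387 - 1/5980*1/19040 = -12387 - 1/113859200 = -1410373910401/113859200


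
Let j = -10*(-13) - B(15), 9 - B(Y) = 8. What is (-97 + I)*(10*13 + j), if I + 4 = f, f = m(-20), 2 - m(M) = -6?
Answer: -24087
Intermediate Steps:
m(M) = 8 (m(M) = 2 - 1*(-6) = 2 + 6 = 8)
B(Y) = 1 (B(Y) = 9 - 1*8 = 9 - 8 = 1)
f = 8
I = 4 (I = -4 + 8 = 4)
j = 129 (j = -10*(-13) - 1*1 = 130 - 1 = 129)
(-97 + I)*(10*13 + j) = (-97 + 4)*(10*13 + 129) = -93*(130 + 129) = -93*259 = -24087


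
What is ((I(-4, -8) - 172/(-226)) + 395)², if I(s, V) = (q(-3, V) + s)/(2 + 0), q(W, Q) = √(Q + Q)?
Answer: 1979753949/12769 + 177980*I/113 ≈ 1.5504e+5 + 1575.0*I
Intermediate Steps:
q(W, Q) = √2*√Q (q(W, Q) = √(2*Q) = √2*√Q)
I(s, V) = s/2 + √2*√V/2 (I(s, V) = (√2*√V + s)/(2 + 0) = (s + √2*√V)/2 = (s + √2*√V)*(½) = s/2 + √2*√V/2)
((I(-4, -8) - 172/(-226)) + 395)² = ((((½)*(-4) + √2*√(-8)/2) - 172/(-226)) + 395)² = (((-2 + √2*(2*I*√2)/2) - 172*(-1/226)) + 395)² = (((-2 + 2*I) + 86/113) + 395)² = ((-140/113 + 2*I) + 395)² = (44495/113 + 2*I)²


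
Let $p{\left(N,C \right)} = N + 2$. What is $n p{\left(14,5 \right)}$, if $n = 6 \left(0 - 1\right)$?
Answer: $-96$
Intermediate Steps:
$p{\left(N,C \right)} = 2 + N$
$n = -6$ ($n = 6 \left(-1\right) = -6$)
$n p{\left(14,5 \right)} = - 6 \left(2 + 14\right) = \left(-6\right) 16 = -96$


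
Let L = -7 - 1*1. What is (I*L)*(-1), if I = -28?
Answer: -224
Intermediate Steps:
L = -8 (L = -7 - 1 = -8)
(I*L)*(-1) = -28*(-8)*(-1) = 224*(-1) = -224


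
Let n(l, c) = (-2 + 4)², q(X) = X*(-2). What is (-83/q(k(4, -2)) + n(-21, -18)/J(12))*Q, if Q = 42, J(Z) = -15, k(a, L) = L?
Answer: -8827/10 ≈ -882.70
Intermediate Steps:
q(X) = -2*X
n(l, c) = 4 (n(l, c) = 2² = 4)
(-83/q(k(4, -2)) + n(-21, -18)/J(12))*Q = (-83/((-2*(-2))) + 4/(-15))*42 = (-83/4 + 4*(-1/15))*42 = (-83*¼ - 4/15)*42 = (-83/4 - 4/15)*42 = -1261/60*42 = -8827/10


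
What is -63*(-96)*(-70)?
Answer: -423360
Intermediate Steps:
-63*(-96)*(-70) = 6048*(-70) = -423360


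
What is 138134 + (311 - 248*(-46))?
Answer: 149853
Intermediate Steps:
138134 + (311 - 248*(-46)) = 138134 + (311 + 11408) = 138134 + 11719 = 149853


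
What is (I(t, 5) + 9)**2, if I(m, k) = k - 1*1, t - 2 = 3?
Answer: 169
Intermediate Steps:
t = 5 (t = 2 + 3 = 5)
I(m, k) = -1 + k (I(m, k) = k - 1 = -1 + k)
(I(t, 5) + 9)**2 = ((-1 + 5) + 9)**2 = (4 + 9)**2 = 13**2 = 169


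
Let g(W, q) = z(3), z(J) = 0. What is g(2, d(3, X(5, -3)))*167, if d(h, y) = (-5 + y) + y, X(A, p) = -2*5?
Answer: 0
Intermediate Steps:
X(A, p) = -10
d(h, y) = -5 + 2*y
g(W, q) = 0
g(2, d(3, X(5, -3)))*167 = 0*167 = 0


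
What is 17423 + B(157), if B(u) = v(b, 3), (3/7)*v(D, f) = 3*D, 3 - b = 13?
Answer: 17353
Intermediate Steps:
b = -10 (b = 3 - 1*13 = 3 - 13 = -10)
v(D, f) = 7*D (v(D, f) = 7*(3*D)/3 = 7*D)
B(u) = -70 (B(u) = 7*(-10) = -70)
17423 + B(157) = 17423 - 70 = 17353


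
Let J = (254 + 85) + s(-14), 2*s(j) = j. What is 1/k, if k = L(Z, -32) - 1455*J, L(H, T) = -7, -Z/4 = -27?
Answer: -1/483067 ≈ -2.0701e-6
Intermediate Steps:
Z = 108 (Z = -4*(-27) = 108)
s(j) = j/2
J = 332 (J = (254 + 85) + (½)*(-14) = 339 - 7 = 332)
k = -483067 (k = -7 - 1455*332 = -7 - 483060 = -483067)
1/k = 1/(-483067) = -1/483067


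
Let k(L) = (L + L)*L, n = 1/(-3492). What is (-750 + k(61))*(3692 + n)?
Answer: 21569090599/873 ≈ 2.4707e+7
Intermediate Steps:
n = -1/3492 ≈ -0.00028637
k(L) = 2*L**2 (k(L) = (2*L)*L = 2*L**2)
(-750 + k(61))*(3692 + n) = (-750 + 2*61**2)*(3692 - 1/3492) = (-750 + 2*3721)*(12892463/3492) = (-750 + 7442)*(12892463/3492) = 6692*(12892463/3492) = 21569090599/873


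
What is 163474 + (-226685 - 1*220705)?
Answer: -283916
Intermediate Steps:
163474 + (-226685 - 1*220705) = 163474 + (-226685 - 220705) = 163474 - 447390 = -283916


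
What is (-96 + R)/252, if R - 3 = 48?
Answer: -5/28 ≈ -0.17857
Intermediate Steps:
R = 51 (R = 3 + 48 = 51)
(-96 + R)/252 = (-96 + 51)/252 = (1/252)*(-45) = -5/28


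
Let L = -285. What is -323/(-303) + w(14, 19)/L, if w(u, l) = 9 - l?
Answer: 2113/1919 ≈ 1.1011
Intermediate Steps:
-323/(-303) + w(14, 19)/L = -323/(-303) + (9 - 1*19)/(-285) = -323*(-1/303) + (9 - 19)*(-1/285) = 323/303 - 10*(-1/285) = 323/303 + 2/57 = 2113/1919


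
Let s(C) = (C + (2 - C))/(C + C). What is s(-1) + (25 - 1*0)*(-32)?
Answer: -801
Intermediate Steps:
s(C) = 1/C (s(C) = 2/((2*C)) = 2*(1/(2*C)) = 1/C)
s(-1) + (25 - 1*0)*(-32) = 1/(-1) + (25 - 1*0)*(-32) = -1 + (25 + 0)*(-32) = -1 + 25*(-32) = -1 - 800 = -801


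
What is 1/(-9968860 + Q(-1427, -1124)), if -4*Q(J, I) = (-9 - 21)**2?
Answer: -1/9969085 ≈ -1.0031e-7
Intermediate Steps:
Q(J, I) = -225 (Q(J, I) = -(-9 - 21)**2/4 = -1/4*(-30)**2 = -1/4*900 = -225)
1/(-9968860 + Q(-1427, -1124)) = 1/(-9968860 - 225) = 1/(-9969085) = -1/9969085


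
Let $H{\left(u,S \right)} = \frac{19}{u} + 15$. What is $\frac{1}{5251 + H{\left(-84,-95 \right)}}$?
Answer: $\frac{84}{442325} \approx 0.00018991$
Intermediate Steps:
$H{\left(u,S \right)} = 15 + \frac{19}{u}$
$\frac{1}{5251 + H{\left(-84,-95 \right)}} = \frac{1}{5251 + \left(15 + \frac{19}{-84}\right)} = \frac{1}{5251 + \left(15 + 19 \left(- \frac{1}{84}\right)\right)} = \frac{1}{5251 + \left(15 - \frac{19}{84}\right)} = \frac{1}{5251 + \frac{1241}{84}} = \frac{1}{\frac{442325}{84}} = \frac{84}{442325}$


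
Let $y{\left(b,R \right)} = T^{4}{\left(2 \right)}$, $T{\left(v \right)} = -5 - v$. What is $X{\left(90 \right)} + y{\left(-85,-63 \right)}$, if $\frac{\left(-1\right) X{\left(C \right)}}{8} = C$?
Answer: $1681$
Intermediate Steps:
$X{\left(C \right)} = - 8 C$
$y{\left(b,R \right)} = 2401$ ($y{\left(b,R \right)} = \left(-5 - 2\right)^{4} = \left(-7\right)^{4} = 2401$)
$X{\left(90 \right)} + y{\left(-85,-63 \right)} = \left(-8\right) 90 + 2401 = -720 + 2401 = 1681$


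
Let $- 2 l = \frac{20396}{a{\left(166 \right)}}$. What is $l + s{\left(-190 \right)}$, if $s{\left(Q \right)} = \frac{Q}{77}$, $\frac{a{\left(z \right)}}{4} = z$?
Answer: $- \frac{455703}{25564} \approx -17.826$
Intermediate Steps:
$a{\left(z \right)} = 4 z$
$s{\left(Q \right)} = \frac{Q}{77}$ ($s{\left(Q \right)} = Q \frac{1}{77} = \frac{Q}{77}$)
$l = - \frac{5099}{332}$ ($l = - \frac{20396 \frac{1}{4 \cdot 166}}{2} = - \frac{20396 \cdot \frac{1}{664}}{2} = \left(- \frac{1}{2}\right) \frac{5099}{166} = - \frac{5099}{332} \approx -15.358$)
$l + s{\left(-190 \right)} = - \frac{5099}{332} + \frac{1}{77} \left(-190\right) = - \frac{5099}{332} - \frac{190}{77} = - \frac{455703}{25564}$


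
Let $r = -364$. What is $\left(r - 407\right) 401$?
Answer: $-309171$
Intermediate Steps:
$\left(r - 407\right) 401 = \left(-364 - 407\right) 401 = \left(-771\right) 401 = -309171$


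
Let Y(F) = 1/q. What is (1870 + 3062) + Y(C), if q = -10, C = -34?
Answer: 49319/10 ≈ 4931.9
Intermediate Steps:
Y(F) = -⅒ (Y(F) = 1/(-10) = -⅒)
(1870 + 3062) + Y(C) = (1870 + 3062) - ⅒ = 4932 - ⅒ = 49319/10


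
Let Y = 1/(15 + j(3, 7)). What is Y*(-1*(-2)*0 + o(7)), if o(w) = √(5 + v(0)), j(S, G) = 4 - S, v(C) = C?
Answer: √5/16 ≈ 0.13975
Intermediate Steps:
o(w) = √5 (o(w) = √(5 + 0) = √5)
Y = 1/16 (Y = 1/(15 + (4 - 1*3)) = 1/(15 + (4 - 3)) = 1/(15 + 1) = 1/16 ≈ 0.062500)
Y*(-1*(-2)*0 + o(7)) = (-1*(-2)*0 + √5)/16 = (2*0 + √5)/16 = (0 + √5)/16 = √5/16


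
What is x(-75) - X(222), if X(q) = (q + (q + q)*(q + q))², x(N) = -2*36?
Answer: -38950180236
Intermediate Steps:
x(N) = -72
X(q) = (q + 4*q²)² (X(q) = (q + (2*q)*(2*q))² = (q + 4*q²)²)
x(-75) - X(222) = -72 - 222²*(1 + 4*222)² = -72 - 49284*(1 + 888)² = -72 - 49284*889² = -72 - 49284*790321 = -72 - 1*38950180164 = -72 - 38950180164 = -38950180236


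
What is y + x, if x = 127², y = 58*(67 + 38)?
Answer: 22219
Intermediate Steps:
y = 6090 (y = 58*105 = 6090)
x = 16129
y + x = 6090 + 16129 = 22219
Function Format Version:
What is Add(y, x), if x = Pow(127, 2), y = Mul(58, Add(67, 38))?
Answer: 22219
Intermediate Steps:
y = 6090 (y = Mul(58, 105) = 6090)
x = 16129
Add(y, x) = Add(6090, 16129) = 22219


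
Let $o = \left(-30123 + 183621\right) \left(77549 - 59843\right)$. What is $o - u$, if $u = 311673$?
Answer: $2717523915$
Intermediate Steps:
$o = 2717835588$ ($o = 153498 \cdot 17706 = 2717835588$)
$o - u = 2717835588 - 311673 = 2717523915$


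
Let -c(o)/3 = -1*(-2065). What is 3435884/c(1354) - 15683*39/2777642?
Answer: -1363920685249/2458213170 ≈ -554.84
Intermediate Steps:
c(o) = -6195 (c(o) = -(-3)*(-2065) = -3*2065 = -6195)
3435884/c(1354) - 15683*39/2777642 = 3435884/(-6195) - 15683*39/2777642 = 3435884*(-1/6195) - 611637*1/2777642 = -3435884/6195 - 611637/2777642 = -1363920685249/2458213170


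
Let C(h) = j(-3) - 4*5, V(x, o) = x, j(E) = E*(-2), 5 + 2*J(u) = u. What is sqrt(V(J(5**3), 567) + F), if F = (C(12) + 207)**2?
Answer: sqrt(37309) ≈ 193.16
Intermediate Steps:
J(u) = -5/2 + u/2
j(E) = -2*E
C(h) = -14 (C(h) = -2*(-3) - 4*5 = 6 - 20 = -14)
F = 37249 (F = (-14 + 207)**2 = 193**2 = 37249)
sqrt(V(J(5**3), 567) + F) = sqrt((-5/2 + (1/2)*5**3) + 37249) = sqrt((-5/2 + (1/2)*125) + 37249) = sqrt((-5/2 + 125/2) + 37249) = sqrt(60 + 37249) = sqrt(37309)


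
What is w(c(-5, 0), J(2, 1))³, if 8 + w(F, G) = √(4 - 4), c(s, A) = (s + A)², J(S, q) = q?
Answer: -512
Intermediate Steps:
c(s, A) = (A + s)²
w(F, G) = -8 (w(F, G) = -8 + √(4 - 4) = -8 + √0 = -8 + 0 = -8)
w(c(-5, 0), J(2, 1))³ = (-8)³ = -512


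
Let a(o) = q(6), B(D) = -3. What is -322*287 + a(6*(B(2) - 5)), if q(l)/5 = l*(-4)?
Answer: -92534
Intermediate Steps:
q(l) = -20*l (q(l) = 5*(l*(-4)) = 5*(-4*l) = -20*l)
a(o) = -120 (a(o) = -20*6 = -120)
-322*287 + a(6*(B(2) - 5)) = -322*287 - 120 = -92414 - 120 = -92534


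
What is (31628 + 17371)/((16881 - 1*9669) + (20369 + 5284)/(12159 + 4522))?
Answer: 272450773/40109675 ≈ 6.7926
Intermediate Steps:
(31628 + 17371)/((16881 - 1*9669) + (20369 + 5284)/(12159 + 4522)) = 48999/((16881 - 9669) + 25653/16681) = 48999/(7212 + 25653*(1/16681)) = 48999/(7212 + 25653/16681) = 48999/(120329025/16681) = 48999*(16681/120329025) = 272450773/40109675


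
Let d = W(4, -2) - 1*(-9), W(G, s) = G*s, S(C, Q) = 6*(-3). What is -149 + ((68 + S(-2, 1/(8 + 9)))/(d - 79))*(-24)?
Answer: -1737/13 ≈ -133.62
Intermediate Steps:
S(C, Q) = -18
d = 1 (d = 4*(-2) - 1*(-9) = -8 + 9 = 1)
-149 + ((68 + S(-2, 1/(8 + 9)))/(d - 79))*(-24) = -149 + ((68 - 18)/(1 - 79))*(-24) = -149 + (50/(-78))*(-24) = -149 + (50*(-1/78))*(-24) = -149 - 25/39*(-24) = -149 + 200/13 = -1737/13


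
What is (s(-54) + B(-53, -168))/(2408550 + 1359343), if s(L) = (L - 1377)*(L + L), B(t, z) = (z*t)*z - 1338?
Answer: -1342662/3767893 ≈ -0.35634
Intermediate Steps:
B(t, z) = -1338 + t*z**2 (B(t, z) = (t*z)*z - 1338 = t*z**2 - 1338 = -1338 + t*z**2)
s(L) = 2*L*(-1377 + L) (s(L) = (-1377 + L)*(2*L) = 2*L*(-1377 + L))
(s(-54) + B(-53, -168))/(2408550 + 1359343) = (2*(-54)*(-1377 - 54) + (-1338 - 53*(-168)**2))/(2408550 + 1359343) = (2*(-54)*(-1431) + (-1338 - 53*28224))/3767893 = (154548 + (-1338 - 1495872))*(1/3767893) = (154548 - 1497210)*(1/3767893) = -1342662*1/3767893 = -1342662/3767893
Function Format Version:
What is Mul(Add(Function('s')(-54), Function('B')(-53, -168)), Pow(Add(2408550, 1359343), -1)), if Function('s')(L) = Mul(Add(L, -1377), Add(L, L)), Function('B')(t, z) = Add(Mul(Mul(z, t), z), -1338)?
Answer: Rational(-1342662, 3767893) ≈ -0.35634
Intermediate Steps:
Function('B')(t, z) = Add(-1338, Mul(t, Pow(z, 2))) (Function('B')(t, z) = Add(Mul(Mul(t, z), z), -1338) = Add(Mul(t, Pow(z, 2)), -1338) = Add(-1338, Mul(t, Pow(z, 2))))
Function('s')(L) = Mul(2, L, Add(-1377, L)) (Function('s')(L) = Mul(Add(-1377, L), Mul(2, L)) = Mul(2, L, Add(-1377, L)))
Mul(Add(Function('s')(-54), Function('B')(-53, -168)), Pow(Add(2408550, 1359343), -1)) = Mul(Add(Mul(2, -54, Add(-1377, -54)), Add(-1338, Mul(-53, Pow(-168, 2)))), Pow(Add(2408550, 1359343), -1)) = Mul(Add(Mul(2, -54, -1431), Add(-1338, Mul(-53, 28224))), Pow(3767893, -1)) = Mul(Add(154548, Add(-1338, -1495872)), Rational(1, 3767893)) = Mul(Add(154548, -1497210), Rational(1, 3767893)) = Mul(-1342662, Rational(1, 3767893)) = Rational(-1342662, 3767893)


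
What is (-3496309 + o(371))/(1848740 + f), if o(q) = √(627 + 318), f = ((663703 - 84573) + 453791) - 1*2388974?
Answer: -3496309/492687 + √105/164229 ≈ -7.0963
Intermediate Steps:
f = -1356053 (f = (579130 + 453791) - 2388974 = 1032921 - 2388974 = -1356053)
o(q) = 3*√105 (o(q) = √945 = 3*√105)
(-3496309 + o(371))/(1848740 + f) = (-3496309 + 3*√105)/(1848740 - 1356053) = (-3496309 + 3*√105)/492687 = (-3496309 + 3*√105)*(1/492687) = -3496309/492687 + √105/164229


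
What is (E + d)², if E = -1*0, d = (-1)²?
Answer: 1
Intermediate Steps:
d = 1
E = 0
(E + d)² = (0 + 1)² = 1² = 1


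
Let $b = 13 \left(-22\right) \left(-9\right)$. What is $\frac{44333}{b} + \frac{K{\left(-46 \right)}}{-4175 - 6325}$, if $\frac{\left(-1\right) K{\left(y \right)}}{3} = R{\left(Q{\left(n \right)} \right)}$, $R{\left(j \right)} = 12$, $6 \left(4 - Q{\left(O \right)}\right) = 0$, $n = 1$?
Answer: $\frac{38799097}{2252250} \approx 17.227$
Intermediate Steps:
$Q{\left(O \right)} = 4$ ($Q{\left(O \right)} = 4 - 0 = 4 + 0 = 4$)
$K{\left(y \right)} = -36$ ($K{\left(y \right)} = \left(-3\right) 12 = -36$)
$b = 2574$ ($b = \left(-286\right) \left(-9\right) = 2574$)
$\frac{44333}{b} + \frac{K{\left(-46 \right)}}{-4175 - 6325} = \frac{44333}{2574} - \frac{36}{-4175 - 6325} = 44333 \cdot \frac{1}{2574} - \frac{36}{-4175 - 6325} = \frac{44333}{2574} - \frac{36}{-10500} = \frac{44333}{2574} - - \frac{3}{875} = \frac{44333}{2574} + \frac{3}{875} = \frac{38799097}{2252250}$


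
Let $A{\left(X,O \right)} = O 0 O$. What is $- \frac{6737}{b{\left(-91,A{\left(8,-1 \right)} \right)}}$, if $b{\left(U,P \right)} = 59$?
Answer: $- \frac{6737}{59} \approx -114.19$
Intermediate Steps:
$A{\left(X,O \right)} = 0$ ($A{\left(X,O \right)} = 0 O = 0$)
$- \frac{6737}{b{\left(-91,A{\left(8,-1 \right)} \right)}} = - \frac{6737}{59}$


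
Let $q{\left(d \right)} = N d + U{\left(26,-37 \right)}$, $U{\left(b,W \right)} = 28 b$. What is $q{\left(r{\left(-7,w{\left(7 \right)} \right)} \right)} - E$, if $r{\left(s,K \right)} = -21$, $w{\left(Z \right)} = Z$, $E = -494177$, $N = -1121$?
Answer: $518446$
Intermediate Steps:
$q{\left(d \right)} = 728 - 1121 d$ ($q{\left(d \right)} = - 1121 d + 28 \cdot 26 = - 1121 d + 728 = 728 - 1121 d$)
$q{\left(r{\left(-7,w{\left(7 \right)} \right)} \right)} - E = \left(728 - -23541\right) - -494177 = \left(728 + 23541\right) + 494177 = 24269 + 494177 = 518446$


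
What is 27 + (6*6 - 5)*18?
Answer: 585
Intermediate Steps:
27 + (6*6 - 5)*18 = 27 + (36 - 5)*18 = 27 + 31*18 = 27 + 558 = 585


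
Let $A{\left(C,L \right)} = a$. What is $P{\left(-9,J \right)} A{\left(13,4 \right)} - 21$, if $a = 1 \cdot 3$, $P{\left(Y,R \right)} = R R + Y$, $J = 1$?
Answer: $-45$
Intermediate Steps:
$P{\left(Y,R \right)} = Y + R^{2}$ ($P{\left(Y,R \right)} = R^{2} + Y = Y + R^{2}$)
$a = 3$
$A{\left(C,L \right)} = 3$
$P{\left(-9,J \right)} A{\left(13,4 \right)} - 21 = \left(-9 + 1^{2}\right) 3 - 21 = \left(-9 + 1\right) 3 - 21 = \left(-8\right) 3 - 21 = -24 - 21 = -45$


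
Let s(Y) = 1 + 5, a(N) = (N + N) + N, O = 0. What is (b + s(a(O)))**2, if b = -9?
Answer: 9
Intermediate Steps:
a(N) = 3*N (a(N) = 2*N + N = 3*N)
s(Y) = 6
(b + s(a(O)))**2 = (-9 + 6)**2 = (-3)**2 = 9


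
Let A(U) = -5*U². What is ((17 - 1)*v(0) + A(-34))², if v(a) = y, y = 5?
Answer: 32490000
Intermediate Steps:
v(a) = 5
((17 - 1)*v(0) + A(-34))² = ((17 - 1)*5 - 5*(-34)²)² = (16*5 - 5*1156)² = (80 - 5780)² = (-5700)² = 32490000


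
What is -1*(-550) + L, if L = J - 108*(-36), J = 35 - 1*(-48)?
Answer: 4521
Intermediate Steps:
J = 83 (J = 35 + 48 = 83)
L = 3971 (L = 83 - 108*(-36) = 83 + 3888 = 3971)
-1*(-550) + L = -1*(-550) + 3971 = 550 + 3971 = 4521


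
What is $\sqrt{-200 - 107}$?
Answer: $i \sqrt{307} \approx 17.521 i$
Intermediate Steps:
$\sqrt{-200 - 107} = \sqrt{-307} = i \sqrt{307}$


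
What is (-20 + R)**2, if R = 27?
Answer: 49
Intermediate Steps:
(-20 + R)**2 = (-20 + 27)**2 = 7**2 = 49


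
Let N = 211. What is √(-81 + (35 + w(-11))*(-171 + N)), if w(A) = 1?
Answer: 3*√151 ≈ 36.865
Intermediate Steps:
√(-81 + (35 + w(-11))*(-171 + N)) = √(-81 + (35 + 1)*(-171 + 211)) = √(-81 + 36*40) = √(-81 + 1440) = √1359 = 3*√151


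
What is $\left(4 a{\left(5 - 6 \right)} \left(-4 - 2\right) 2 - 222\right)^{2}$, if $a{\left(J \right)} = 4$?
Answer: $171396$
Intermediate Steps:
$\left(4 a{\left(5 - 6 \right)} \left(-4 - 2\right) 2 - 222\right)^{2} = \left(4 \cdot 4 \left(-4 - 2\right) 2 - 222\right)^{2} = \left(16 \left(\left(-6\right) 2\right) - 222\right)^{2} = \left(16 \left(-12\right) - 222\right)^{2} = \left(-192 - 222\right)^{2} = \left(-414\right)^{2} = 171396$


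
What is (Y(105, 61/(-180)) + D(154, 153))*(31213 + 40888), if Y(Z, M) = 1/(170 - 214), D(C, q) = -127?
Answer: -402972489/44 ≈ -9.1585e+6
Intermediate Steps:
Y(Z, M) = -1/44 (Y(Z, M) = 1/(-44) = -1/44)
(Y(105, 61/(-180)) + D(154, 153))*(31213 + 40888) = (-1/44 - 127)*(31213 + 40888) = -5589/44*72101 = -402972489/44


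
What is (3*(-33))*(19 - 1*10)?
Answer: -891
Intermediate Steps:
(3*(-33))*(19 - 1*10) = -99*(19 - 10) = -99*9 = -891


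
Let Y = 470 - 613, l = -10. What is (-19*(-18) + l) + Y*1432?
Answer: -204444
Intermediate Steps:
Y = -143
(-19*(-18) + l) + Y*1432 = (-19*(-18) - 10) - 143*1432 = (342 - 10) - 204776 = 332 - 204776 = -204444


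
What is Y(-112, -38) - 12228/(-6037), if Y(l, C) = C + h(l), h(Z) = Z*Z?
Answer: 75510950/6037 ≈ 12508.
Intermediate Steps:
h(Z) = Z**2
Y(l, C) = C + l**2
Y(-112, -38) - 12228/(-6037) = (-38 + (-112)**2) - 12228/(-6037) = (-38 + 12544) - 12228*(-1/6037) = 12506 + 12228/6037 = 75510950/6037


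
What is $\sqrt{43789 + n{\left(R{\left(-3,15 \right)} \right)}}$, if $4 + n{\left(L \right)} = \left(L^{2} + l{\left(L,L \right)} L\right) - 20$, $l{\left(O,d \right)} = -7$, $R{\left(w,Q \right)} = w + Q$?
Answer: $5 \sqrt{1753} \approx 209.34$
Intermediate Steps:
$R{\left(w,Q \right)} = Q + w$
$n{\left(L \right)} = -24 + L^{2} - 7 L$ ($n{\left(L \right)} = -4 - \left(20 - L^{2} + 7 L\right) = -24 + L^{2} - 7 L$)
$\sqrt{43789 + n{\left(R{\left(-3,15 \right)} \right)}} = \sqrt{43789 - \left(24 - \left(15 - 3\right)^{2} + 7 \left(15 - 3\right)\right)} = \sqrt{43789 - \left(108 - 144\right)} = \sqrt{43789 - -36} = \sqrt{43789 + 36} = \sqrt{43825} = 5 \sqrt{1753}$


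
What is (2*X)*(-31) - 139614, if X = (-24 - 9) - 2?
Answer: -137444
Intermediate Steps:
X = -35 (X = -33 - 2 = -35)
(2*X)*(-31) - 139614 = (2*(-35))*(-31) - 139614 = -70*(-31) - 139614 = 2170 - 139614 = -137444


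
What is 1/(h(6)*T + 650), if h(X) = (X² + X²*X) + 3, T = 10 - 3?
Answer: 1/2435 ≈ 0.00041068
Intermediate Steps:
T = 7
h(X) = 3 + X² + X³ (h(X) = (X² + X³) + 3 = 3 + X² + X³)
1/(h(6)*T + 650) = 1/((3 + 6² + 6³)*7 + 650) = 1/((3 + 36 + 216)*7 + 650) = 1/(255*7 + 650) = 1/(1785 + 650) = 1/2435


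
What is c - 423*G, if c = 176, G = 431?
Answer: -182137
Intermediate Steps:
c - 423*G = 176 - 423*431 = 176 - 182313 = -182137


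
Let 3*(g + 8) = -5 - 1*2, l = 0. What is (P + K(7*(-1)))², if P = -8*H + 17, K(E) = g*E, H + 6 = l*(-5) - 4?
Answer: 258064/9 ≈ 28674.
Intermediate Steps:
H = -10 (H = -6 + (0*(-5) - 4) = -6 + (0 - 4) = -6 - 4 = -10)
g = -31/3 (g = -8 + (-5 - 1*2)/3 = -8 + (-5 - 2)/3 = -8 + (⅓)*(-7) = -8 - 7/3 = -31/3 ≈ -10.333)
K(E) = -31*E/3
P = 97 (P = -8*(-10) + 17 = 80 + 17 = 97)
(P + K(7*(-1)))² = (97 - 217*(-1)/3)² = (97 - 31/3*(-7))² = (97 + 217/3)² = (508/3)² = 258064/9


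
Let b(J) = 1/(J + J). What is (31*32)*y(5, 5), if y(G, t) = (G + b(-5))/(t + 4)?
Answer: 24304/45 ≈ 540.09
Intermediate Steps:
b(J) = 1/(2*J)
y(G, t) = (-⅒ + G)/(4 + t) (y(G, t) = (G + (½)/(-5))/(t + 4) = (G + (½)*(-⅕))/(4 + t) = (G - ⅒)/(4 + t) = (-⅒ + G)/(4 + t))
(31*32)*y(5, 5) = (31*32)*((-⅒ + 5)/(4 + 5)) = 992*((49/10)/9) = 992*((⅑)*(49/10)) = 992*(49/90) = 24304/45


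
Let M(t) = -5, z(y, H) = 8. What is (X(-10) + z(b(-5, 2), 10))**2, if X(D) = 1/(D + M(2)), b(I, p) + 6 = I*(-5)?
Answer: 14161/225 ≈ 62.938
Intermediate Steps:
b(I, p) = -6 - 5*I (b(I, p) = -6 + I*(-5) = -6 - 5*I)
X(D) = 1/(-5 + D) (X(D) = 1/(D - 5) = 1/(-5 + D))
(X(-10) + z(b(-5, 2), 10))**2 = (1/(-5 - 10) + 8)**2 = (1/(-15) + 8)**2 = (-1/15 + 8)**2 = (119/15)**2 = 14161/225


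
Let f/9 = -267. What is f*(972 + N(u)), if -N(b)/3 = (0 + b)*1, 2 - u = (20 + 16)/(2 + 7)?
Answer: -2350134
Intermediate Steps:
u = -2 (u = 2 - (20 + 16)/(2 + 7) = 2 - 36/9 = 2 - 1*4 = 2 - 4 = -2)
f = -2403 (f = 9*(-267) = -2403)
N(b) = -3*b (N(b) = -3*(0 + b) = -3*b)
f*(972 + N(u)) = -2403*(972 - 3*(-2)) = -2403*(972 + 6) = -2403*978 = -2350134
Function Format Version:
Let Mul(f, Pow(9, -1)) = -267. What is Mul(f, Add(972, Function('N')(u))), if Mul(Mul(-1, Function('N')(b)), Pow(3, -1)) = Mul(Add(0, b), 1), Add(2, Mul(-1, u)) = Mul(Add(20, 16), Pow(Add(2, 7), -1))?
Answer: -2350134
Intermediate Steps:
u = -2 (u = Add(2, Mul(-1, Mul(Add(20, 16), Pow(Add(2, 7), -1)))) = Add(2, Mul(-1, Mul(36, Pow(9, -1)))) = Add(2, Mul(-1, Mul(36, Rational(1, 9)))) = Add(2, Mul(-1, 4)) = Add(2, -4) = -2)
f = -2403 (f = Mul(9, -267) = -2403)
Function('N')(b) = Mul(-3, b) (Function('N')(b) = Mul(-3, Mul(Add(0, b), 1)) = Mul(-3, Mul(b, 1)) = Mul(-3, b))
Mul(f, Add(972, Function('N')(u))) = Mul(-2403, Add(972, Mul(-3, -2))) = Mul(-2403, Add(972, 6)) = Mul(-2403, 978) = -2350134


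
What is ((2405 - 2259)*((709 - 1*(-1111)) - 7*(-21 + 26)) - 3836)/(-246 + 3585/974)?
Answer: -35728268/33717 ≈ -1059.7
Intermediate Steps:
((2405 - 2259)*((709 - 1*(-1111)) - 7*(-21 + 26)) - 3836)/(-246 + 3585/974) = (146*((709 + 1111) - 7*5) - 3836)/(-246 + 3585*(1/974)) = (146*(1820 - 35) - 3836)/(-246 + 3585/974) = (146*1785 - 3836)/(-236019/974) = (260610 - 3836)*(-974/236019) = 256774*(-974/236019) = -35728268/33717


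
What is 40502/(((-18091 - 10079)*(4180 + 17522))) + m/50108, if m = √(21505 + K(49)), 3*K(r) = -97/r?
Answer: -20251/305672670 + √9483414/1052268 ≈ 0.0028603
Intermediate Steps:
K(r) = -97/(3*r) (K(r) = (-97/r)/3 = -97/(3*r))
m = √9483414/21 (m = √(21505 - 97/3/49) = √(21505 - 97/3*1/49) = √(21505 - 97/147) = √(3161138/147) = √9483414/21 ≈ 146.64)
40502/(((-18091 - 10079)*(4180 + 17522))) + m/50108 = 40502/(((-18091 - 10079)*(4180 + 17522))) + (√9483414/21)/50108 = 40502/((-28170*21702)) + (√9483414/21)*(1/50108) = 40502/(-611345340) + √9483414/1052268 = 40502*(-1/611345340) + √9483414/1052268 = -20251/305672670 + √9483414/1052268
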